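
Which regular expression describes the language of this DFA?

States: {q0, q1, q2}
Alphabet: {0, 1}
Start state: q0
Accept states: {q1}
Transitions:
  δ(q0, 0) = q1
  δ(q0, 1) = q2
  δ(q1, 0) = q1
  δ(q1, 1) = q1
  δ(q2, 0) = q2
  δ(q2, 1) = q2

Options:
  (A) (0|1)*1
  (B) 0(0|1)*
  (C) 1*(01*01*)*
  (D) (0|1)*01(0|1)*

Testing sample strings against the DFA:
  '000' -> accepted
  '0010' -> accepted
  '01011' -> accepted
  '1100' -> rejected
Checking each option for a counterexample:
  (A) (0|1)*1: '0' is accepted by the DFA but does not match the regex → eliminated
  (B) 0(0|1)*: agrees with the DFA on all strings of length ≤ 4
  (C) 1*(01*01*)*: ε is rejected by the DFA but matches the regex → eliminated
  (D) (0|1)*01(0|1)*: '0' is accepted by the DFA but does not match the regex → eliminated
Only (B) 0(0|1)* is consistent with the DFA.

Final answer: (B) 0(0|1)*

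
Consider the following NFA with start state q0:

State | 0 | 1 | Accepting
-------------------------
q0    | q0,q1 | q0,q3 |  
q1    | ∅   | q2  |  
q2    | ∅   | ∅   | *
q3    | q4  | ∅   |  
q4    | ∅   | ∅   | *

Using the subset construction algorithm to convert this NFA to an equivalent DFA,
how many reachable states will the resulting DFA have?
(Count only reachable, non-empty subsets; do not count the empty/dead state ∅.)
Start subset: {q0}
{q0}: on 0 → {q0, q1}, on 1 → {q0, q3}
{q0, q1}: on 0 → {q0, q1}, on 1 → {q0, q2, q3}
{q0, q3}: on 0 → {q0, q1, q4}, on 1 → {q0, q3}
{q0, q2, q3}: on 0 → {q0, q1, q4}, on 1 → {q0, q3}
{q0, q1, q4}: on 0 → {q0, q1}, on 1 → {q0, q2, q3}
Reachable non-empty subsets: {q0}, {q0, q1}, {q0, q3}, {q0, q2, q3}, {q0, q1, q4} — 5 in total.

Final answer: 5 states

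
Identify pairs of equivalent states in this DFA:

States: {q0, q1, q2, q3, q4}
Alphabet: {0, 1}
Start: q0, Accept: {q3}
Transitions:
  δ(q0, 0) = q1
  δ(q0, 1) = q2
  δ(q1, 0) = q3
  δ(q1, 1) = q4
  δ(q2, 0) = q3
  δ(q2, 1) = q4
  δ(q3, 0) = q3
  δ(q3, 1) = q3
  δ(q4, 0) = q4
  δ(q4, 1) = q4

Using the table-filling algorithm:
Round 0 – mark pairs where exactly one state is accepting: (q0,q3), (q1,q3), (q2,q3), (q3,q4)
Round 1 – newly marked: (q0,q1) [on 0: q1 vs q3, already marked]; (q0,q2) [on 0: q1 vs q3, already marked]; (q1,q4) [on 0: q3 vs q4, already marked]; (q2,q4) [on 0: q3 vs q4, already marked]
Round 2 – newly marked: (q0,q4) [on 0: q1 vs q4, already marked]
No further pairs can be marked.
(q1, q2) unmarked: δ(q1,0)=q3, δ(q2,0)=q3; δ(q1,1)=q4, δ(q2,1)=q4 → equivalent
Equivalent pairs: (q1, q2)

Final answer: Equivalent pairs: (q1, q2)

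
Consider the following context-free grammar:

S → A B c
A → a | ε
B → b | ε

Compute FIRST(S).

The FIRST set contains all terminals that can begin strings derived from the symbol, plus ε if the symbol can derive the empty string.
FIRST(A) = {a, ε} (A → a | ε) and FIRST(B) = {b, ε} (B → b | ε).
For S → A B c: add FIRST(A) minus ε = {a}; A is nullable, so also add FIRST(B) minus ε = {b}; B is nullable too, so also add FIRST(c) = {c}. The terminal c is never erased, so S is not nullable and ε is not included.
FIRST(S) = {a, b, c}.

Final answer: {a, b, c}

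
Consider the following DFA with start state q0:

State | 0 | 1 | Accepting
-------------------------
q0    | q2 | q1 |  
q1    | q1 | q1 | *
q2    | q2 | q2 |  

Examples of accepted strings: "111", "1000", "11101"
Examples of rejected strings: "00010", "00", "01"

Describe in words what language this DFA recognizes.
non-empty binary strings starting with 1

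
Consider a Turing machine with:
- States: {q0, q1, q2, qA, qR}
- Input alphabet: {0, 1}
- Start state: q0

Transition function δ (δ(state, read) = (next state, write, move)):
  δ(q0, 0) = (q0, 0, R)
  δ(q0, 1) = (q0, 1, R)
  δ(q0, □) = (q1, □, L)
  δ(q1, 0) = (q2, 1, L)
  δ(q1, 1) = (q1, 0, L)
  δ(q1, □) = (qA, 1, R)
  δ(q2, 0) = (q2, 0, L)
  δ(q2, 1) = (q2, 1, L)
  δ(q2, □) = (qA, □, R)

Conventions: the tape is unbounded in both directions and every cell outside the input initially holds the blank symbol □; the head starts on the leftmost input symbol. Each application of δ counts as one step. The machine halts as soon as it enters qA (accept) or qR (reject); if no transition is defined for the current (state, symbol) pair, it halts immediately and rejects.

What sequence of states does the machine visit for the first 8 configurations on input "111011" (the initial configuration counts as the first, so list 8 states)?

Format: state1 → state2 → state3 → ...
Step 0: [q0]111011 (head at position 0)
Step 1: δ(q0, 1) = (q0, 1, R)  ⊢  1[q0]11011 (head at position 1)
Step 2: δ(q0, 1) = (q0, 1, R)  ⊢  11[q0]1011 (head at position 2)
Step 3: δ(q0, 1) = (q0, 1, R)  ⊢  111[q0]011 (head at position 3)
Step 4: δ(q0, 0) = (q0, 0, R)  ⊢  1110[q0]11 (head at position 4)
Step 5: δ(q0, 1) = (q0, 1, R)  ⊢  11101[q0]1 (head at position 5)
Step 6: δ(q0, 1) = (q0, 1, R)  ⊢  111011[q0]□ (head at position 6)
Step 7: δ(q0, □) = (q1, □, L)  ⊢  11101[q1]1□ (head at position 5)
Reading off the states of these 8 configurations: q0 → q0 → q0 → q0 → q0 → q0 → q0 → q1

Final answer: q0 → q0 → q0 → q0 → q0 → q0 → q0 → q1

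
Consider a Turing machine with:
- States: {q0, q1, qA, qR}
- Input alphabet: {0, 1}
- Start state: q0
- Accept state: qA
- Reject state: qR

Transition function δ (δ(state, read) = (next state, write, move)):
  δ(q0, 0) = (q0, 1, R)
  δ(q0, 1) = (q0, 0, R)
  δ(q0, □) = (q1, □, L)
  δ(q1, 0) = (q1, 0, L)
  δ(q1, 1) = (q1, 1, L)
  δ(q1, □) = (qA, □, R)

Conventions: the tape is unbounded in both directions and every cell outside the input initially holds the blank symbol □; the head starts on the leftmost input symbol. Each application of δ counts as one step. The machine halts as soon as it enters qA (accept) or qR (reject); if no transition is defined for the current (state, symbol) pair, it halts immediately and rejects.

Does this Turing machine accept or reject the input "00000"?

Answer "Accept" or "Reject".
Step 0: [q0]00000 (head at position 0)
Step 1: δ(q0, 0) = (q0, 1, R)  ⊢  1[q0]0000 (head at position 1)
Step 2: δ(q0, 0) = (q0, 1, R)  ⊢  11[q0]000 (head at position 2)
Step 3: δ(q0, 0) = (q0, 1, R)  ⊢  111[q0]00 (head at position 3)
Step 4: δ(q0, 0) = (q0, 1, R)  ⊢  1111[q0]0 (head at position 4)
Step 5: δ(q0, 0) = (q0, 1, R)  ⊢  11111[q0]□ (head at position 5)
Step 6: δ(q0, □) = (q1, □, L)  ⊢  1111[q1]1□ (head at position 4)
Step 7: δ(q1, 1) = (q1, 1, L)  ⊢  111[q1]11□ (head at position 3)
Step 8: δ(q1, 1) = (q1, 1, L)  ⊢  11[q1]111□ (head at position 2)
Step 9: δ(q1, 1) = (q1, 1, L)  ⊢  1[q1]1111□ (head at position 1)
Step 10: δ(q1, 1) = (q1, 1, L)  ⊢  [q1]11111□ (head at position 0)
Step 11: δ(q1, 1) = (q1, 1, L)  ⊢  [q1]□11111□ (head at position -1)
Step 12: δ(q1, □) = (qA, □, R)  ⊢  □[qA]11111□ (head at position 0)
The machine is in qA, so it halts and accepts.

Final answer: Accept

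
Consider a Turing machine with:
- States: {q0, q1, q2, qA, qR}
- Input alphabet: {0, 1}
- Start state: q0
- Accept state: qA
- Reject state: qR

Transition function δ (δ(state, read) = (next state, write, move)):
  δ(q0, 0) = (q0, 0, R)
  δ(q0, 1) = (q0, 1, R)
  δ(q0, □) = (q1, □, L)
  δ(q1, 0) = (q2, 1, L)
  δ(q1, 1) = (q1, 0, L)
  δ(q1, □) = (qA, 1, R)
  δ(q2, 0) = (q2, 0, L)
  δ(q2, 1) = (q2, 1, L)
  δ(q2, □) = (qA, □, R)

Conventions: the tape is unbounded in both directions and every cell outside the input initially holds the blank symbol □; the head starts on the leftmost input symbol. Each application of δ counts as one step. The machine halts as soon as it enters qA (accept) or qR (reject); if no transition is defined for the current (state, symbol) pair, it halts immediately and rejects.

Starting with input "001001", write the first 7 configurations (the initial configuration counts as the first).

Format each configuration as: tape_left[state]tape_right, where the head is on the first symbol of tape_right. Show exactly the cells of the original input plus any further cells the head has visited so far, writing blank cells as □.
Step 0: [q0]001001 (head at position 0)
Step 1: δ(q0, 0) = (q0, 0, R)  ⊢  0[q0]01001 (head at position 1)
Step 2: δ(q0, 0) = (q0, 0, R)  ⊢  00[q0]1001 (head at position 2)
Step 3: δ(q0, 1) = (q0, 1, R)  ⊢  001[q0]001 (head at position 3)
Step 4: δ(q0, 0) = (q0, 0, R)  ⊢  0010[q0]01 (head at position 4)
Step 5: δ(q0, 0) = (q0, 0, R)  ⊢  00100[q0]1 (head at position 5)
Step 6: δ(q0, 1) = (q0, 1, R)  ⊢  001001[q0]□ (head at position 6)

Final answer: [q0]001001 ⊢ 0[q0]01001 ⊢ 00[q0]1001 ⊢ 001[q0]001 ⊢ 0010[q0]01 ⊢ 00100[q0]1 ⊢ 001001[q0]□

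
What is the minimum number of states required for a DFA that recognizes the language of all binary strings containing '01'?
Language: binary strings containing '01'
Lower bound (Myhill–Nerode): the prefixes ε, 0, 01 are pairwise distinguishable:
  ε vs 01: suffix ε distinguishes them (ε is rejected, 01 is accepted)
  0 vs 01: suffix ε distinguishes them (0 is rejected, 01 is accepted)
  ε vs 0: suffix 1 distinguishes them (ε·1 = 1 is rejected, 0·1 = 01 is accepted)
So any DFA needs at least 3 states.
Upper bound: a DFA with 3 states exists (one state per class above: 'no progress', 'last symbol 0', and 'seen 01' (accepting sink)).
Minimum states: 3

Final answer: 3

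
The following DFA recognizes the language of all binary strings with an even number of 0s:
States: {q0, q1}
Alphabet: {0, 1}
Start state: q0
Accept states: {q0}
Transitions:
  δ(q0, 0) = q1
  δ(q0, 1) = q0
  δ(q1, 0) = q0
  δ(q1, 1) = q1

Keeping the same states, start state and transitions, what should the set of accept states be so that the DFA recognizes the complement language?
The DFA is complete (every state has a transition on every symbol), so the complement
is recognized by the same DFA with accepting and non-accepting states swapped.
Original accept states: {q0}
Complement accept states = All states - Original accept states
= {q0, q1} - {q0}
= {q1}
Complement language: strings with an ODD number of 0s

Final answer: {q1}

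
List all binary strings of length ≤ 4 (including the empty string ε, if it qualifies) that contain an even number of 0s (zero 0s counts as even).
Checking every binary string of length 0 to 4:
  Length 0: accepted: ε | rejected: (none)
  Length 1: accepted: 1 | rejected: 0
  Length 2: accepted: 00, 11 | rejected: 01, 10
  Length 3: accepted: 001, 010, 100, 111 | rejected: 000, 011, 101, 110
  Length 4: accepted: 0000, 0011, 0101, 0110, 1001, 1010, 1100, 1111 | rejected: 0001, 0010, 0100, 0111, 1000, 1011, 1101, 1110
Total: 16 string(s).

Final answer: ε, 1, 00, 11, 001, 010, 100, 111, 0000, 0011, 0101, 0110, 1001, 1010, 1100, 1111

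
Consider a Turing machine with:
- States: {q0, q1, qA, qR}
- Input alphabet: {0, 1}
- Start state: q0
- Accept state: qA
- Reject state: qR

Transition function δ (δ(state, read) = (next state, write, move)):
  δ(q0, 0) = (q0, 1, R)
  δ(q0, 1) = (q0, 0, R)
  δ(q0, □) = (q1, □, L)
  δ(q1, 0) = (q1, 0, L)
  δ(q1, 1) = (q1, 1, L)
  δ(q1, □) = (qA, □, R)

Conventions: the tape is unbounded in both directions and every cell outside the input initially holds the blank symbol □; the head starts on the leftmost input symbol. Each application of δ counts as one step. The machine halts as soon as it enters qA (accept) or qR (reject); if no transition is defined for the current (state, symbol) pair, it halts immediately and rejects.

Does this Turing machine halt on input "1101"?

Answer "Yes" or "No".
Step 0: [q0]1101 (head at position 0)
Step 1: δ(q0, 1) = (q0, 0, R)  ⊢  0[q0]101 (head at position 1)
Step 2: δ(q0, 1) = (q0, 0, R)  ⊢  00[q0]01 (head at position 2)
Step 3: δ(q0, 0) = (q0, 1, R)  ⊢  001[q0]1 (head at position 3)
Step 4: δ(q0, 1) = (q0, 0, R)  ⊢  0010[q0]□ (head at position 4)
Step 5: δ(q0, □) = (q1, □, L)  ⊢  001[q1]0□ (head at position 3)
Step 6: δ(q1, 0) = (q1, 0, L)  ⊢  00[q1]10□ (head at position 2)
Step 7: δ(q1, 1) = (q1, 1, L)  ⊢  0[q1]010□ (head at position 1)
Step 8: δ(q1, 0) = (q1, 0, L)  ⊢  [q1]0010□ (head at position 0)
Step 9: δ(q1, 0) = (q1, 0, L)  ⊢  [q1]□0010□ (head at position -1)
Step 10: δ(q1, □) = (qA, □, R)  ⊢  □[qA]0010□ (head at position 0)
The machine is in qA, so it halts and accepts.
It halts after 10 steps.

Final answer: Yes - halts after 10 steps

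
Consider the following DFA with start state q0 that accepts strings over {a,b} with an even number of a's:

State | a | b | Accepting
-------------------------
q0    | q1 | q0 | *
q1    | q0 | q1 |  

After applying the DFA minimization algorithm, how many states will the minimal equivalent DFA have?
All 2 states are reachable from q0, so none can be removed as unreachable.
Table-filling: first mark every (accepting, non-accepting) pair as distinguishable (accepting: {q0}; non-accepting: {q1}).
Every pair of states is distinguishable, so the DFA is already minimal.
Equivalence classes: {q0}, {q1} → 2 states.

Final answer: 2 states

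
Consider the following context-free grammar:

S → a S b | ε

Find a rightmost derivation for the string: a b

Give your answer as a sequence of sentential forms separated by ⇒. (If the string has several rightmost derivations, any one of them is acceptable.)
Start with S.
Step 1: the rightmost non-terminal is S; apply S → a S b:  a S b
Step 2: the rightmost non-terminal is S; apply S → ε:  a b

Final answer: S ⇒ a S b ⇒ a b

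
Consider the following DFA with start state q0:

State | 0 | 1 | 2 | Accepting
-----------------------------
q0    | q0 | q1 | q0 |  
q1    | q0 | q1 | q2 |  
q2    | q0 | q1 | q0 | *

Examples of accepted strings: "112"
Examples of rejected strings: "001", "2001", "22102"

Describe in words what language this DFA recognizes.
strings over {0,1,2} ending with '12'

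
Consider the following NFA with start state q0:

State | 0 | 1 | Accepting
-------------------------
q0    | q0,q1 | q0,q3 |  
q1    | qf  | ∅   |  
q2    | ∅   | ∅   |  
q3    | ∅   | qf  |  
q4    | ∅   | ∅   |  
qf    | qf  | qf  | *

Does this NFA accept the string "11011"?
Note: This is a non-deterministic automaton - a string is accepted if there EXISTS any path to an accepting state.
Track the set of states the NFA could be in: start {q0}
Read '1': {q0} → {q0, q3}
Read '1': {q0, q3} → {q0, q3, qf}
Read '0': {q0, q3, qf} → {q0, q1, qf}
Read '1': {q0, q1, qf} → {q0, q3, qf}
Read '1': {q0, q3, qf} → {q0, q3, qf}
Final set {q0, q3, qf} contains accepting state(s) {qf} → accepted.

Final answer: Yes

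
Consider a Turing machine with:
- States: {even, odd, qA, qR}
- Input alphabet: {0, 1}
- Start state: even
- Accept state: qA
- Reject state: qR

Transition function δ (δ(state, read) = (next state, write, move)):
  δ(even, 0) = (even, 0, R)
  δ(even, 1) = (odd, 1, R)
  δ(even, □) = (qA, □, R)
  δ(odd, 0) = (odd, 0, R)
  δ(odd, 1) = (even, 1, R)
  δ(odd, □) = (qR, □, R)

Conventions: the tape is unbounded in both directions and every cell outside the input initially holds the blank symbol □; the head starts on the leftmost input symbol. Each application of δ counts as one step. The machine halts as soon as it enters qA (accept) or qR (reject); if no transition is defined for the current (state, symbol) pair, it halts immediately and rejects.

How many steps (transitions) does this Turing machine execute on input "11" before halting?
Step 0: [even]11 (head at position 0)
Step 1: δ(even, 1) = (odd, 1, R)  ⊢  1[odd]1 (head at position 1)
Step 2: δ(odd, 1) = (even, 1, R)  ⊢  11[even]□ (head at position 2)
Step 3: δ(even, □) = (qA, □, R)  ⊢  11□[qA]□ (head at position 3)
The machine is in qA, so it halts and accepts.
Number of transitions executed: 3.

Final answer: 3 steps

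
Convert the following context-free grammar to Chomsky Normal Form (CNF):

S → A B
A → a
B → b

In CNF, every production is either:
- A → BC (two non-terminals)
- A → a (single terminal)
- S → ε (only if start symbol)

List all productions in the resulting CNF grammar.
The grammar has no ε-productions or unit productions to eliminate.
S → A B is already in CNF (two non-terminals) – keep it.
A → a is already in CNF (single terminal) – keep it.
B → b is already in CNF (single terminal) – keep it.
Resulting CNF grammar (3 productions): A → a; B → b; S → A B

Final answer: A → a; B → b; S → A B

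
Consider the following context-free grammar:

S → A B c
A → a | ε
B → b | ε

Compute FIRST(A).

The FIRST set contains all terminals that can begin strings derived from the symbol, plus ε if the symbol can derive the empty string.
A → a contributes a; A → ε makes A nullable, contributing ε. FIRST(A) = {a, ε}.

Final answer: {a, ε}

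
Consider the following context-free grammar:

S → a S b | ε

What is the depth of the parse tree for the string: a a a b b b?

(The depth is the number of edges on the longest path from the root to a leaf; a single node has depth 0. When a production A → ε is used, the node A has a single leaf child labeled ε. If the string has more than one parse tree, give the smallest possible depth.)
The only parse tree applies S → a S b 3 times (once per matching a…b pair) and then S → ε.
The S nodes sit at depths 0, 1, …, 3; the innermost S (depth 3) has the single child ε at depth 4.
The terminal leaves a, b are at depths 1..3, so the longest root-to-leaf path is S → S → … → S → ε with 4 edges.
Depth = 4.

Final answer: 4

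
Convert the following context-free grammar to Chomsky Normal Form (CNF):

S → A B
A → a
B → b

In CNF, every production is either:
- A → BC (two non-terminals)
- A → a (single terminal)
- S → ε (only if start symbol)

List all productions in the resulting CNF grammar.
The grammar has no ε-productions or unit productions to eliminate.
S → A B is already in CNF (two non-terminals) – keep it.
A → a is already in CNF (single terminal) – keep it.
B → b is already in CNF (single terminal) – keep it.
Resulting CNF grammar (3 productions): A → a; B → b; S → A B

Final answer: A → a; B → b; S → A B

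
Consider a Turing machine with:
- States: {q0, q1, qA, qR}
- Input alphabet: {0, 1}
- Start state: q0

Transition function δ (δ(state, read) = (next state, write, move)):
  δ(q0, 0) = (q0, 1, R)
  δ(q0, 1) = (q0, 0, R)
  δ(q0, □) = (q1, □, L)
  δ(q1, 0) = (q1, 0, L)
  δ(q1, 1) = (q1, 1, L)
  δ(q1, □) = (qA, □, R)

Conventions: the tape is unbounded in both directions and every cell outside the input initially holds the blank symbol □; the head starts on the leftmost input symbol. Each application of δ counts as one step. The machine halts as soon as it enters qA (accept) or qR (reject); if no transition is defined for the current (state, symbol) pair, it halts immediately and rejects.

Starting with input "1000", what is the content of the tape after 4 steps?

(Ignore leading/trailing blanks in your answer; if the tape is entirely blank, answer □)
Step 0: [q0]1000 (head at position 0)
Step 1: δ(q0, 1) = (q0, 0, R)  ⊢  0[q0]000 (head at position 1)
Step 2: δ(q0, 0) = (q0, 1, R)  ⊢  01[q0]00 (head at position 2)
Step 3: δ(q0, 0) = (q0, 1, R)  ⊢  011[q0]0 (head at position 3)
Step 4: δ(q0, 0) = (q0, 1, R)  ⊢  0111[q0]□ (head at position 4)
Tape after 4 steps (ignoring surrounding blanks): 0111

Final answer: Tape: 0111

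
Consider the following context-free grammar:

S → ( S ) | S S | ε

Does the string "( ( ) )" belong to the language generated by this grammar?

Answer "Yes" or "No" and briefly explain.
A derivation exists: S ⇒ ( S ) ⇒ ( ( S ) ) ⇒ ( ( ) ) (using S → ( S ) twice, then S → ε).

Final answer: Yes - a valid derivation exists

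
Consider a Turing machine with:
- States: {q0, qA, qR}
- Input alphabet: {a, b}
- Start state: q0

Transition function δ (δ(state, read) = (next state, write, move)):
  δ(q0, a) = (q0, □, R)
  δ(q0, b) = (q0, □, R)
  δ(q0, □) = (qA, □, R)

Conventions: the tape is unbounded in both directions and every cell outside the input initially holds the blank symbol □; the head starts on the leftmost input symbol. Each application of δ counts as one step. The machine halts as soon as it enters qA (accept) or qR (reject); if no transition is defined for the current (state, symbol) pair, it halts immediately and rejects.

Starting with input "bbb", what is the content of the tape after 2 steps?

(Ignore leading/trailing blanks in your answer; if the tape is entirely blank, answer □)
Step 0: [q0]bbb (head at position 0)
Step 1: δ(q0, b) = (q0, □, R)  ⊢  □[q0]bb (head at position 1)
Step 2: δ(q0, b) = (q0, □, R)  ⊢  □□[q0]b (head at position 2)
Tape after 2 steps (ignoring surrounding blanks): b

Final answer: Tape: b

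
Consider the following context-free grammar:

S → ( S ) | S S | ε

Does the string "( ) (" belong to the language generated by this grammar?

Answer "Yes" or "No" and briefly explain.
Each production adds parentheses only in matched pairs (S → ( S )) or none at all, so every derived string has equally many '(' and ')'. The string ( ) ( has two '(' and one ')', so it cannot be derived.

Final answer: No - no valid derivation exists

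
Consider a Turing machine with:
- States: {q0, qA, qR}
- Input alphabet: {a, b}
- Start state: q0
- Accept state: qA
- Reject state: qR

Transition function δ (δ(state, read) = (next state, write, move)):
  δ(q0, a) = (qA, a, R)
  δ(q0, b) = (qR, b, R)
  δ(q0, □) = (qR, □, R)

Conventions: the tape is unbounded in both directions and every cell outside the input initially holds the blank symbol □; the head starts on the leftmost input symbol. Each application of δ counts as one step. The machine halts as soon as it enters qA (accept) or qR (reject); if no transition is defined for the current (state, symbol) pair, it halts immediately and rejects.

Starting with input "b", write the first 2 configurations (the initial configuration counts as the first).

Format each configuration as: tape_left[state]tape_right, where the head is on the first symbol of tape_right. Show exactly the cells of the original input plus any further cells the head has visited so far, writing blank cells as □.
Step 0: [q0]b (head at position 0)
Step 1: δ(q0, b) = (qR, b, R)  ⊢  b[qR]□ (head at position 1)

Final answer: [q0]b ⊢ b[qR]□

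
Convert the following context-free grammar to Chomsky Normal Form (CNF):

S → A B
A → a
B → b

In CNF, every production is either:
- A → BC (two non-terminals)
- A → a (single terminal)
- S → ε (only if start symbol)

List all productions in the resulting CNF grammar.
The grammar has no ε-productions or unit productions to eliminate.
S → A B is already in CNF (two non-terminals) – keep it.
A → a is already in CNF (single terminal) – keep it.
B → b is already in CNF (single terminal) – keep it.
Resulting CNF grammar (3 productions): A → a; B → b; S → A B

Final answer: A → a; B → b; S → A B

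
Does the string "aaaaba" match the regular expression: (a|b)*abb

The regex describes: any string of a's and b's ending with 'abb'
No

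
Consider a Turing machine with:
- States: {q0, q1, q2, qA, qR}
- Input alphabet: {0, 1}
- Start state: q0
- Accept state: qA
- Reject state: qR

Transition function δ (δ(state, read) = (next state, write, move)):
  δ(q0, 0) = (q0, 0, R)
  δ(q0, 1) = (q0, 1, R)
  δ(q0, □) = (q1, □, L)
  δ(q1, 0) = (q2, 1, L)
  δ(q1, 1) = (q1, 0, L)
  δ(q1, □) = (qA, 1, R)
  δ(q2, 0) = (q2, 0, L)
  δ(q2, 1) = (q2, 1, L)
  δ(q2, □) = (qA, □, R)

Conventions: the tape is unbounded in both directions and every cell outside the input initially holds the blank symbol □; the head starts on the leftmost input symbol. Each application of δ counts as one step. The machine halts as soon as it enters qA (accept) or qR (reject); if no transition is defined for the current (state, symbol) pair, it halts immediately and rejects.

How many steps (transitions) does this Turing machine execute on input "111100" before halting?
Step 0: [q0]111100 (head at position 0)
Step 1: δ(q0, 1) = (q0, 1, R)  ⊢  1[q0]11100 (head at position 1)
Step 2: δ(q0, 1) = (q0, 1, R)  ⊢  11[q0]1100 (head at position 2)
Step 3: δ(q0, 1) = (q0, 1, R)  ⊢  111[q0]100 (head at position 3)
Step 4: δ(q0, 1) = (q0, 1, R)  ⊢  1111[q0]00 (head at position 4)
Step 5: δ(q0, 0) = (q0, 0, R)  ⊢  11110[q0]0 (head at position 5)
Step 6: δ(q0, 0) = (q0, 0, R)  ⊢  111100[q0]□ (head at position 6)
Step 7: δ(q0, □) = (q1, □, L)  ⊢  11110[q1]0□ (head at position 5)
Step 8: δ(q1, 0) = (q2, 1, L)  ⊢  1111[q2]01□ (head at position 4)
Step 9: δ(q2, 0) = (q2, 0, L)  ⊢  111[q2]101□ (head at position 3)
Step 10: δ(q2, 1) = (q2, 1, L)  ⊢  11[q2]1101□ (head at position 2)
Step 11: δ(q2, 1) = (q2, 1, L)  ⊢  1[q2]11101□ (head at position 1)
Step 12: δ(q2, 1) = (q2, 1, L)  ⊢  [q2]111101□ (head at position 0)
Step 13: δ(q2, 1) = (q2, 1, L)  ⊢  [q2]□111101□ (head at position -1)
Step 14: δ(q2, □) = (qA, □, R)  ⊢  □[qA]111101□ (head at position 0)
The machine is in qA, so it halts and accepts.
Number of transitions executed: 14.

Final answer: 14 steps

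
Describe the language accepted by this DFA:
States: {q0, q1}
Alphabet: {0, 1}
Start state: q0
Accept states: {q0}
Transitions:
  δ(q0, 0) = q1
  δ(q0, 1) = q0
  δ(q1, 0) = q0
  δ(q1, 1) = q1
Analyzing the DFA structure:
Start state: q0
Accept states: {q0}
Interpreting what each state remembers (checking against the transitions):
  q0: an even number of 0s has been read so far
  q1: an odd number of 0s has been read so far
  δ(q0, 0): in q0 (an even number of 0s has been read so far), after reading 0 we have: an odd number of 0s has been read so far → q1
  δ(q0, 1): in q0 (an even number of 0s has been read so far), after reading 1 we have: an even number of 0s has been read so far → q0
  δ(q1, 0): in q1 (an odd number of 0s has been read so far), after reading 0 we have: an even number of 0s has been read so far → q0
  δ(q1, 1): in q1 (an odd number of 0s has been read so far), after reading 1 we have: an odd number of 0s has been read so far → q1
A string is accepted iff it ends in {q0}, i.e. an even number of 0s has been read so far.
Language: All binary strings with an even number of 0s

Final answer: All binary strings with an even number of 0s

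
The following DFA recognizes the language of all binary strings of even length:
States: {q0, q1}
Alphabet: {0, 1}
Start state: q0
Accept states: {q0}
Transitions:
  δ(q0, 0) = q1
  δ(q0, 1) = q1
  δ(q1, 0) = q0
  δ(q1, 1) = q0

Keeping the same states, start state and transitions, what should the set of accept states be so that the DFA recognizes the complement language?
The DFA is complete (every state has a transition on every symbol), so the complement
is recognized by the same DFA with accepting and non-accepting states swapped.
Original accept states: {q0}
Complement accept states = All states - Original accept states
= {q0, q1} - {q0}
= {q1}
Complement language: strings of ODD length

Final answer: {q1}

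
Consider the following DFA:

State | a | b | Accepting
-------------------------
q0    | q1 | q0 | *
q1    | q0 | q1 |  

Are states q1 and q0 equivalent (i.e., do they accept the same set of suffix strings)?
Try the suffix ε (the empty string).
From q1: q1 — not accepting.
From q0: q0 — accepting.
The two states disagree on this suffix, so they are not equivalent.

Final answer: No. Distinguishing string: ε (the empty string) - accepted from q0 but not from q1.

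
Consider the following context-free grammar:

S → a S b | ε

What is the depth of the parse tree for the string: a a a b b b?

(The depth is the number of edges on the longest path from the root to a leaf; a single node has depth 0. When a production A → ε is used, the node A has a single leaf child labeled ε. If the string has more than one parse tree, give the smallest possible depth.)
The only parse tree applies S → a S b 3 times (once per matching a…b pair) and then S → ε.
The S nodes sit at depths 0, 1, …, 3; the innermost S (depth 3) has the single child ε at depth 4.
The terminal leaves a, b are at depths 1..3, so the longest root-to-leaf path is S → S → … → S → ε with 4 edges.
Depth = 4.

Final answer: 4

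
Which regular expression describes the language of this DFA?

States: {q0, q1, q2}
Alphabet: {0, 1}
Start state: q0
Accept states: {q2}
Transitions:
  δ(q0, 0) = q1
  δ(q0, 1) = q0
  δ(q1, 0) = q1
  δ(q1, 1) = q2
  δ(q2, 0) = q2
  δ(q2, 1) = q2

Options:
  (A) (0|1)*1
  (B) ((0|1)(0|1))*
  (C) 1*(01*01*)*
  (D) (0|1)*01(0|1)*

Testing sample strings against the DFA:
  '01111' -> accepted
  '110' -> rejected
  '10100' -> accepted
  '0111' -> accepted
Checking each option for a counterexample:
  (A) (0|1)*1: '1' is rejected by the DFA but matches the regex → eliminated
  (B) ((0|1)(0|1))*: ε is rejected by the DFA but matches the regex → eliminated
  (C) 1*(01*01*)*: ε is rejected by the DFA but matches the regex → eliminated
  (D) (0|1)*01(0|1)*: agrees with the DFA on all strings of length ≤ 4
Only (D) (0|1)*01(0|1)* is consistent with the DFA.

Final answer: (D) (0|1)*01(0|1)*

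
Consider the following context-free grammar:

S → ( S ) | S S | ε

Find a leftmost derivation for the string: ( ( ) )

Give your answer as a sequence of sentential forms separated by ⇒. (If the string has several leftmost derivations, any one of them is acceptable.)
Start with S.
Step 1: the leftmost non-terminal is S; apply S → ( S ):  ( S )
Step 2: the leftmost non-terminal is S; apply S → ( S ):  ( ( S ) )
Step 3: the leftmost non-terminal is S; apply S → ε:  ( ( ) )

Final answer: S ⇒ ( S ) ⇒ ( ( S ) ) ⇒ ( ( ) )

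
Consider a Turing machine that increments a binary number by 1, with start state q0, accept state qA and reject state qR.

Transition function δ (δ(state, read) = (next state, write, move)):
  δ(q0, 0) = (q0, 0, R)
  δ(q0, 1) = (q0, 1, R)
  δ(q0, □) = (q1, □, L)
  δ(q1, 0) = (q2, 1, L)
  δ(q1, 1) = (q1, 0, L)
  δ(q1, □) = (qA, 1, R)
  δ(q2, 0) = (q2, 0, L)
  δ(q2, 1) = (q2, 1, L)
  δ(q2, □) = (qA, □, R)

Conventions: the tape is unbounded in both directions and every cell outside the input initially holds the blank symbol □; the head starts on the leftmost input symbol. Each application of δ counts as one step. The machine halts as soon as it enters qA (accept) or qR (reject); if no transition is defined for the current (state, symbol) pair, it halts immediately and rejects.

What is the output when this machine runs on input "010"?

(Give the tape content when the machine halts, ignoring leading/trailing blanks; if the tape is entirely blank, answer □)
Step 0: [q0]010 (head at position 0)
Step 1: δ(q0, 0) = (q0, 0, R)  ⊢  0[q0]10 (head at position 1)
Step 2: δ(q0, 1) = (q0, 1, R)  ⊢  01[q0]0 (head at position 2)
Step 3: δ(q0, 0) = (q0, 0, R)  ⊢  010[q0]□ (head at position 3)
Step 4: δ(q0, □) = (q1, □, L)  ⊢  01[q1]0□ (head at position 2)
Step 5: δ(q1, 0) = (q2, 1, L)  ⊢  0[q2]11□ (head at position 1)
Step 6: δ(q2, 1) = (q2, 1, L)  ⊢  [q2]011□ (head at position 0)
Step 7: δ(q2, 0) = (q2, 0, L)  ⊢  [q2]□011□ (head at position -1)
Step 8: δ(q2, □) = (qA, □, R)  ⊢  □[qA]011□ (head at position 0)
The machine is in qA, so it halts and accepts.
Tape content when halted (ignoring surrounding blanks): 011

Final answer: Output: 011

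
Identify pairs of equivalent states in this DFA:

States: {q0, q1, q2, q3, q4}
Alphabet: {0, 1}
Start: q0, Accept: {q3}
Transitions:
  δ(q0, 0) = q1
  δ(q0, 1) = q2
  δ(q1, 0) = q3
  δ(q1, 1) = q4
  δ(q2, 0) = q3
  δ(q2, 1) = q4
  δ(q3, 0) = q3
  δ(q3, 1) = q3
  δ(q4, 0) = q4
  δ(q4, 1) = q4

Using the table-filling algorithm:
Round 0 – mark pairs where exactly one state is accepting: (q0,q3), (q1,q3), (q2,q3), (q3,q4)
Round 1 – newly marked: (q0,q1) [on 0: q1 vs q3, already marked]; (q0,q2) [on 0: q1 vs q3, already marked]; (q1,q4) [on 0: q3 vs q4, already marked]; (q2,q4) [on 0: q3 vs q4, already marked]
Round 2 – newly marked: (q0,q4) [on 0: q1 vs q4, already marked]
No further pairs can be marked.
(q1, q2) unmarked: δ(q1,0)=q3, δ(q2,0)=q3; δ(q1,1)=q4, δ(q2,1)=q4 → equivalent
Equivalent pairs: (q1, q2)

Final answer: Equivalent pairs: (q1, q2)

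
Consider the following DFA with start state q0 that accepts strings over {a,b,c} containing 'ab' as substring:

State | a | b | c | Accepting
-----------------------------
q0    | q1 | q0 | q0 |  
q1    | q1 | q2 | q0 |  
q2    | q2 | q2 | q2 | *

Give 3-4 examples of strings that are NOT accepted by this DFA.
Any strings that end in a non-accepting state work; for example:
"baac": q0 → q0 → q1 → q1 → q0; q0 is not accepting → rejected
"bacb": q0 → q0 → q1 → q0 → q0; q0 is not accepting → rejected
"cbcc": q0 → q0 → q0 → q0 → q0; q0 is not accepting → rejected
"cccb": q0 → q0 → q0 → q0 → q0; q0 is not accepting → rejected

Final answer: "baac", "bacb", "cbcc", "cccb"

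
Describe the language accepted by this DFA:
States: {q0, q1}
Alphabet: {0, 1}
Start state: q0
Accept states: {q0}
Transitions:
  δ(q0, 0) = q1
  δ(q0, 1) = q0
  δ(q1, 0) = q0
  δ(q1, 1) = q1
Analyzing the DFA structure:
Start state: q0
Accept states: {q0}
Interpreting what each state remembers (checking against the transitions):
  q0: an even number of 0s has been read so far
  q1: an odd number of 0s has been read so far
  δ(q0, 0): in q0 (an even number of 0s has been read so far), after reading 0 we have: an odd number of 0s has been read so far → q1
  δ(q0, 1): in q0 (an even number of 0s has been read so far), after reading 1 we have: an even number of 0s has been read so far → q0
  δ(q1, 0): in q1 (an odd number of 0s has been read so far), after reading 0 we have: an even number of 0s has been read so far → q0
  δ(q1, 1): in q1 (an odd number of 0s has been read so far), after reading 1 we have: an odd number of 0s has been read so far → q1
A string is accepted iff it ends in {q0}, i.e. an even number of 0s has been read so far.
Language: All binary strings with an even number of 0s

Final answer: All binary strings with an even number of 0s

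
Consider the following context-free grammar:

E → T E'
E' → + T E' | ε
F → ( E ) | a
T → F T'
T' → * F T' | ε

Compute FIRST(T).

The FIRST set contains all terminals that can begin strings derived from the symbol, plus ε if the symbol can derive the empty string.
FIRST(F): F → ( E ) contributes '(' and F → a contributes 'a', so FIRST(F) = {(, a}. F is not nullable.
FIRST(T): T → F T' begins with F, and F is not nullable, so FIRST(T) = FIRST(F) = {(, a}.

Final answer: {(, a}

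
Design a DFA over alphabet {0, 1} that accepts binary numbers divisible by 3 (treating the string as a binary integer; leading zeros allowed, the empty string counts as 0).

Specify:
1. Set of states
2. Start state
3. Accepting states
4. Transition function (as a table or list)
One valid DFA (any DFA recognizing the same language is acceptable):
States: {q0, q1, q2}
Start: q0
Accepting: {q0}
Transitions (accepting states marked with *):
State | 0 | 1 | Accepting
-------------------------
q0    | q0 | q1 | *
q1    | q2 | q0 |  
q2    | q1 | q2 |  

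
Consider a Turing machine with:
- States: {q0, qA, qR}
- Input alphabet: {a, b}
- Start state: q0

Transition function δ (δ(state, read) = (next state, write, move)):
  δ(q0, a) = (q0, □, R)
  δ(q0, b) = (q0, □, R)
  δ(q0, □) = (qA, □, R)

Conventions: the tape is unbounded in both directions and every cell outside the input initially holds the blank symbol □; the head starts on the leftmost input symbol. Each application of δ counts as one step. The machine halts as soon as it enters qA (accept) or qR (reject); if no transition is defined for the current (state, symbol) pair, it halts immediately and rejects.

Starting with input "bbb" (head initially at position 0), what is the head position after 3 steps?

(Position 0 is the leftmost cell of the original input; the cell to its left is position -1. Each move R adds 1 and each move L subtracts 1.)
Step 0: [q0]bbb (head at position 0)
Step 1: δ(q0, b) = (q0, □, R)  ⊢  □[q0]bb (head at position 1)
Step 2: δ(q0, b) = (q0, □, R)  ⊢  □□[q0]b (head at position 2)
Step 3: δ(q0, b) = (q0, □, R)  ⊢  □□□[q0]□ (head at position 3)
Head position after 3 steps: 3

Final answer: Position 3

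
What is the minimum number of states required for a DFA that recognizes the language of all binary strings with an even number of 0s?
Language: binary strings with an even number of 0s
Lower bound (Myhill–Nerode): the prefixes ε, 0 are pairwise distinguishable:
  ε vs 0: suffix ε distinguishes them (ε has zero 0s (accepted), 0 has one 0 (rejected))
So any DFA needs at least 2 states.
Upper bound: a DFA with 2 states exists (one state per class above).
Minimum states: 2

Final answer: 2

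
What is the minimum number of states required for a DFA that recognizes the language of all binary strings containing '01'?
Language: binary strings containing '01'
Lower bound (Myhill–Nerode): the prefixes ε, 0, 01 are pairwise distinguishable:
  ε vs 01: suffix ε distinguishes them (ε is rejected, 01 is accepted)
  0 vs 01: suffix ε distinguishes them (0 is rejected, 01 is accepted)
  ε vs 0: suffix 1 distinguishes them (ε·1 = 1 is rejected, 0·1 = 01 is accepted)
So any DFA needs at least 3 states.
Upper bound: a DFA with 3 states exists (one state per class above: 'no progress', 'last symbol 0', and 'seen 01' (accepting sink)).
Minimum states: 3

Final answer: 3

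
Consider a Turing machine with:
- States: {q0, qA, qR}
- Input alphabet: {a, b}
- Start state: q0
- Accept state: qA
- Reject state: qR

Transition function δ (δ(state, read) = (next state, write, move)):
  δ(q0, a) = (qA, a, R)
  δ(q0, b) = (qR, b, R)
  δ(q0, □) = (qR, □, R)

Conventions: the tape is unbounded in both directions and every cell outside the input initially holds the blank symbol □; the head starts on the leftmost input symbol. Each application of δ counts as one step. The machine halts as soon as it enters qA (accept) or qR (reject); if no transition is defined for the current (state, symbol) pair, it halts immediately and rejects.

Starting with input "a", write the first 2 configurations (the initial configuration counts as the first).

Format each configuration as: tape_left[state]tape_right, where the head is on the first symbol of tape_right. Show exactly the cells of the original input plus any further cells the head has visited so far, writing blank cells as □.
Step 0: [q0]a (head at position 0)
Step 1: δ(q0, a) = (qA, a, R)  ⊢  a[qA]□ (head at position 1)

Final answer: [q0]a ⊢ a[qA]□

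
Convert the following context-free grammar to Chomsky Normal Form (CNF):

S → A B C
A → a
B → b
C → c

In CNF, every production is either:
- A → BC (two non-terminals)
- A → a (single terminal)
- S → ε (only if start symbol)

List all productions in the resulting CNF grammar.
The grammar has no ε-productions or unit productions to eliminate.
A → a is already in CNF (single terminal) – keep it.
B → b is already in CNF (single terminal) – keep it.
C → c is already in CNF (single terminal) – keep it.
S → A B C has 3 symbols on the right: break it into binary productions S → A X0, X0 → B C.
Resulting CNF grammar (5 productions): A → a; B → b; C → c; S → A X0; X0 → B C

Final answer: A → a; B → b; C → c; S → A X0; X0 → B C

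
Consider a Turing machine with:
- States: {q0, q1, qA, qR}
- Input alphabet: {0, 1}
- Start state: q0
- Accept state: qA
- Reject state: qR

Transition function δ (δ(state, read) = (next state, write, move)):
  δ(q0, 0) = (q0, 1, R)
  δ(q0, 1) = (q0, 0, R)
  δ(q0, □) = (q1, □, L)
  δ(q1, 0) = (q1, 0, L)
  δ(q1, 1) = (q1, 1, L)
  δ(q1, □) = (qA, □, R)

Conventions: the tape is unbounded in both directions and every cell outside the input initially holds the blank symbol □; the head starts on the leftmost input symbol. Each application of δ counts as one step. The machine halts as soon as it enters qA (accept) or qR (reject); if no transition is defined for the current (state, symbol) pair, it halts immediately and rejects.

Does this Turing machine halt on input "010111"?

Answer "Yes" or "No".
Step 0: [q0]010111 (head at position 0)
Step 1: δ(q0, 0) = (q0, 1, R)  ⊢  1[q0]10111 (head at position 1)
Step 2: δ(q0, 1) = (q0, 0, R)  ⊢  10[q0]0111 (head at position 2)
Step 3: δ(q0, 0) = (q0, 1, R)  ⊢  101[q0]111 (head at position 3)
Step 4: δ(q0, 1) = (q0, 0, R)  ⊢  1010[q0]11 (head at position 4)
Step 5: δ(q0, 1) = (q0, 0, R)  ⊢  10100[q0]1 (head at position 5)
Step 6: δ(q0, 1) = (q0, 0, R)  ⊢  101000[q0]□ (head at position 6)
Step 7: δ(q0, □) = (q1, □, L)  ⊢  10100[q1]0□ (head at position 5)
Step 8: δ(q1, 0) = (q1, 0, L)  ⊢  1010[q1]00□ (head at position 4)
Step 9: δ(q1, 0) = (q1, 0, L)  ⊢  101[q1]000□ (head at position 3)
Step 10: δ(q1, 0) = (q1, 0, L)  ⊢  10[q1]1000□ (head at position 2)
Step 11: δ(q1, 1) = (q1, 1, L)  ⊢  1[q1]01000□ (head at position 1)
Step 12: δ(q1, 0) = (q1, 0, L)  ⊢  [q1]101000□ (head at position 0)
Step 13: δ(q1, 1) = (q1, 1, L)  ⊢  [q1]□101000□ (head at position -1)
Step 14: δ(q1, □) = (qA, □, R)  ⊢  □[qA]101000□ (head at position 0)
The machine is in qA, so it halts and accepts.
It halts after 14 steps.

Final answer: Yes - halts after 14 steps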